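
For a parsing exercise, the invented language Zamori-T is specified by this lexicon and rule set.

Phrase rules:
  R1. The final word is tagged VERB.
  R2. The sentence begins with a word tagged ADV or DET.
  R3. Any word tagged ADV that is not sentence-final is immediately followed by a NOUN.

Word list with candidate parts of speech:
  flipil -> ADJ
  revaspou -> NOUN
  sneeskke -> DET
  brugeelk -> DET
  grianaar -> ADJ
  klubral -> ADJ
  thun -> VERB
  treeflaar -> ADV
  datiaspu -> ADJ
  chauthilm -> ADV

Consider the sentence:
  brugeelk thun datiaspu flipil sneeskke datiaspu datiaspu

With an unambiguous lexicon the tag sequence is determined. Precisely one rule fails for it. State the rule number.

Fixed tagging: DET VERB ADJ ADJ DET ADJ ADJ.
Checking each rule: R1 ✗, R2 ✓, R3 ✓.
Only rule 1 fails.

1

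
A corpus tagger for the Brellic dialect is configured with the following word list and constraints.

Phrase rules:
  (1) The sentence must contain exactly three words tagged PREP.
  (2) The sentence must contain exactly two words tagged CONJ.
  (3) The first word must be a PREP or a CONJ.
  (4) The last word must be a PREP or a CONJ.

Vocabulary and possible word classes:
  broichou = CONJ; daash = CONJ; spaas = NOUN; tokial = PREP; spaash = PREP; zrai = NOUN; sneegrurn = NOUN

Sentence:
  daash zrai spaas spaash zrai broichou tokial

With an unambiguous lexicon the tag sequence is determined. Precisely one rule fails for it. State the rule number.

Fixed tagging: CONJ NOUN NOUN PREP NOUN CONJ PREP.
Rule check: R1 ✗, R2 ✓, R3 ✓, R4 ✓.
Only rule 1 fails.

1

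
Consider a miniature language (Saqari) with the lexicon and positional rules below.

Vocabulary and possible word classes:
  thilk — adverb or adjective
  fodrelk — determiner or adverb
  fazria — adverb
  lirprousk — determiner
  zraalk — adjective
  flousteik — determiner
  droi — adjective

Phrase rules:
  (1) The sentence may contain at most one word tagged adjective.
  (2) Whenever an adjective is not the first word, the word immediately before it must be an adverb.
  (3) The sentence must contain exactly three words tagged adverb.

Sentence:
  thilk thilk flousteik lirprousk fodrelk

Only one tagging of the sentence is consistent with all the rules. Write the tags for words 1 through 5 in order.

Candidates per position — 1:thilk {adverb,adjective}; 2:thilk {adverb,adjective}; 3:flousteik {determiner}; 4:lirprousk {determiner}; 5:fodrelk {determiner,adverb}.
Position 1: tagging it adjective would leave rule 3 unsatisfiable, so it must be adverb.
Position 2: tagging it adjective would leave rule 3 unsatisfiable, so it must be adverb.
Position 5: tagging it determiner would leave rule 3 unsatisfiable, so it must be adverb.
That leaves exactly one tagging: adverb adverb determiner determiner adverb.
Verifying each rule — rule 1 satisfied; rule 2 satisfied; rule 3 satisfied.

adverb adverb determiner determiner adverb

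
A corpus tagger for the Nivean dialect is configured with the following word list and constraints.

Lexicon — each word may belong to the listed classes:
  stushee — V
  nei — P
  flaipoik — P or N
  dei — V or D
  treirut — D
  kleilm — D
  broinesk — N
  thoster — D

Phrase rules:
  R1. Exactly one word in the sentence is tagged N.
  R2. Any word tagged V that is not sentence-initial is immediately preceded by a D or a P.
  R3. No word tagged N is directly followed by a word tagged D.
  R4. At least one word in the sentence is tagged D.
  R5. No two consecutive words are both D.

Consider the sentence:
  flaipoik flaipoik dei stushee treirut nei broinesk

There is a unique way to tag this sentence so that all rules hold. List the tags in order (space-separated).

Candidates per position — 1:flaipoik {P,N}; 2:flaipoik {P,N}; 3:dei {V,D}; 4:stushee {V}; 5:treirut {D}; 6:nei {P}; 7:broinesk {N}.
At position 1, choosing N makes rule 1 impossible to satisfy; hence P.
At position 2, choosing N makes rule 1 impossible to satisfy; hence P.
At position 3, choosing V makes rule 2 impossible to satisfy; hence D.
That leaves exactly one tagging: P P D V D P N.
Verifying each rule — rule 1 holds; rule 2 holds; rule 3 holds; rule 4 holds; rule 5 holds.

P P D V D P N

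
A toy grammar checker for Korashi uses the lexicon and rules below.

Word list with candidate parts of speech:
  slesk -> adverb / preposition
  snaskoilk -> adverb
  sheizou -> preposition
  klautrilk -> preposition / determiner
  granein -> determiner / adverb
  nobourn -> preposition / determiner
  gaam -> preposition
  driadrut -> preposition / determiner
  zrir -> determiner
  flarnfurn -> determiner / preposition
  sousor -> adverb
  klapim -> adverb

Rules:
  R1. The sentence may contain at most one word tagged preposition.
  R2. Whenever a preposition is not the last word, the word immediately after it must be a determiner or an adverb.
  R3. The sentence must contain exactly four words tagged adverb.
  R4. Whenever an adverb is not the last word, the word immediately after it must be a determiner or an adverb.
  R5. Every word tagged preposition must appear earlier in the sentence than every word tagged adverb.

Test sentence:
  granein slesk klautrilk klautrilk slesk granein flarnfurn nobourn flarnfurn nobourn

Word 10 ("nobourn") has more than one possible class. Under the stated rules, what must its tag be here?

determiner

Candidates per position — 1:granein {determiner,adverb}; 2:slesk {adverb,preposition}; 3:klautrilk {preposition,determiner}; 4:klautrilk {preposition,determiner}; 5:slesk {adverb,preposition}; 6:granein {determiner,adverb}; 7:flarnfurn {determiner,preposition}; 8:nobourn {preposition,determiner}; 9:flarnfurn {determiner,preposition}; 10:nobourn {preposition,determiner}.
Position 1: determiner is ruled out by rule 3; that leaves adverb.
Position 2: preposition is ruled out by rule 3; that leaves adverb.
Position 3: preposition is ruled out by rule 4; that leaves determiner.
Position 4: preposition is ruled out by rule 5; that leaves determiner.
Position 5: preposition is ruled out by rule 3; that leaves adverb.
Position 6: determiner is ruled out by rule 3; that leaves adverb.
Position 7: preposition is ruled out by rule 4; that leaves determiner.
Position 8: preposition is ruled out by rule 5; that leaves determiner.
Position 9: preposition is ruled out by rule 5; that leaves determiner.
Position 10: preposition is ruled out by rule 5; that leaves determiner.
So the tagging must be: adverb adverb determiner determiner adverb adverb determiner determiner determiner determiner.
Verifying each rule — rule 1 ok; rule 2 ok; rule 3 ok; rule 4 ok; rule 5 ok.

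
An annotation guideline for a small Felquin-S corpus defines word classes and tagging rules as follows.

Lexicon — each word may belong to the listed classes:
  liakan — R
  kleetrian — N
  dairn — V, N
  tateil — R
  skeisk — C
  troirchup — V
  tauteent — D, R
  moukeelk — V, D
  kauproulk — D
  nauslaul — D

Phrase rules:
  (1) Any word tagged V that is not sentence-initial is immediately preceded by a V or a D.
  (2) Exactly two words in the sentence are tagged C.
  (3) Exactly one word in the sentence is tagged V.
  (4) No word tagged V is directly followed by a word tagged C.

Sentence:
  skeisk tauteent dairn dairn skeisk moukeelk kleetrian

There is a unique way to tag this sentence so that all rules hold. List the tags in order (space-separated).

Candidates per position — 1:skeisk {C}; 2:tauteent {D,R}; 3:dairn {V,N}; 4:dairn {V,N}; 5:skeisk {C}; 6:moukeelk {V,D}; 7:kleetrian {N}.
Position 4: tagging it V would leave rule 4 unsatisfiable, so it must be N.
Position 6: tagging it V would leave rule 1 unsatisfiable, so it must be D.
Position 3: tagging it N would leave rule 3 unsatisfiable, so it must be V.
Position 2: tagging it R would leave rule 1 unsatisfiable, so it must be D.
The unique satisfying tagging is: C D V N C D N.
Verifying each rule — rule 1 holds; rule 2 holds; rule 3 holds; rule 4 holds.

C D V N C D N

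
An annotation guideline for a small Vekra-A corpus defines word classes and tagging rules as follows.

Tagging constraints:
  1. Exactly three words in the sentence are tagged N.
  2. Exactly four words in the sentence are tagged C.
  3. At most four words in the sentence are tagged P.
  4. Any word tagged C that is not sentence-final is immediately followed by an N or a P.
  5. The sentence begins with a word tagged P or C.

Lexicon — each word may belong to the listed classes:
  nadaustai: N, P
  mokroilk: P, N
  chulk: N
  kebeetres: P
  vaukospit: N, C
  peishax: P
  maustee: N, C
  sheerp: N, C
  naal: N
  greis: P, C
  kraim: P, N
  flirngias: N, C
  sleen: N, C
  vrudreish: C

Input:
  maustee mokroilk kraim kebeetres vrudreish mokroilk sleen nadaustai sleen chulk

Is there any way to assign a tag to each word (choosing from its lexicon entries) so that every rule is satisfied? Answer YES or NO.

YES

Candidates per position — 1:maustee {N,C}; 2:mokroilk {P,N}; 3:kraim {P,N}; 4:kebeetres {P}; 5:vrudreish {C}; 6:mokroilk {P,N}; 7:sleen {N,C}; 8:nadaustai {N,P}; 9:sleen {N,C}; 10:chulk {N}.
One satisfying assignment: C P P P C N C N C N.
Rule-by-rule: rule 1 satisfied; rule 2 satisfied; rule 3 satisfied; rule 4 satisfied; rule 5 satisfied.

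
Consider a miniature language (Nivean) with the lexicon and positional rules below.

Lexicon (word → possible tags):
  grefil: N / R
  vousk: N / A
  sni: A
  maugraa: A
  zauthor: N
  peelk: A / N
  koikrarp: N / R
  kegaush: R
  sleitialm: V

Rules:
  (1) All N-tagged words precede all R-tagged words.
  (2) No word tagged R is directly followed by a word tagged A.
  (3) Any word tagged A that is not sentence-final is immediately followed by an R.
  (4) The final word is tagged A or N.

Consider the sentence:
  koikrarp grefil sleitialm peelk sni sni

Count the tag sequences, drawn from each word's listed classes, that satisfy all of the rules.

Candidates per position — 1:koikrarp {N,R}; 2:grefil {N,R}; 3:sleitialm {V}; 4:peelk {A,N}; 5:sni {A}; 6:sni {A}.
There are 8 candidate sequences in total.
Rule 3 cannot be satisfied by any choice of tags from the lexicon.
So there is no consistent tagging.
Count = 0.

0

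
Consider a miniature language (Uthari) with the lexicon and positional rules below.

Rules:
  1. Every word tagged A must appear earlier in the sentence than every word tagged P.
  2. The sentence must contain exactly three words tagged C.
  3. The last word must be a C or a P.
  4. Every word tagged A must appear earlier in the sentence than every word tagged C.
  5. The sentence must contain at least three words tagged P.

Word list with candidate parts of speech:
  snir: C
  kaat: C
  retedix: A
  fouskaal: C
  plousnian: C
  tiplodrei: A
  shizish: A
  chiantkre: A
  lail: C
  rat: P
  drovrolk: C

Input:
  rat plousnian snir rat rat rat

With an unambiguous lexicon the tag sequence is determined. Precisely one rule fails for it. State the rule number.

Fixed tagging: P C C P P P.
Rule check: R1 ok, R2 fails, R3 ok, R4 ok, R5 ok.
Only rule 2 fails.

2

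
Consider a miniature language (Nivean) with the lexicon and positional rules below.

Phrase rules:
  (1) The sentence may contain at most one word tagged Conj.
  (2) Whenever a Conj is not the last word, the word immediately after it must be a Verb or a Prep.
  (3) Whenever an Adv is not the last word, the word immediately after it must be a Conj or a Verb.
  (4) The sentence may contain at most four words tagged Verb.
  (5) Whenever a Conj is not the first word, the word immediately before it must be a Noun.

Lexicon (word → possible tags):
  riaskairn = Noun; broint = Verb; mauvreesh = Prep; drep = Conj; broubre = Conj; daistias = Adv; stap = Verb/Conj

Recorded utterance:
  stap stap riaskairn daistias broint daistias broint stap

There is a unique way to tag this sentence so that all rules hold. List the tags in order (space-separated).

Candidates per position — 1:stap {Verb,Conj}; 2:stap {Verb,Conj}; 3:riaskairn {Noun}; 4:daistias {Adv}; 5:broint {Verb}; 6:daistias {Adv}; 7:broint {Verb}; 8:stap {Verb,Conj}.
At position 2, choosing Conj makes rule 2 impossible to satisfy; hence Verb.
At position 8, choosing Conj makes rule 5 impossible to satisfy; hence Verb.
At position 1, choosing Verb makes rule 4 impossible to satisfy; hence Conj.
That leaves exactly one tagging: Conj Verb Noun Adv Verb Adv Verb Verb.
Rule-by-rule: rule 1 ✓; rule 2 ✓; rule 3 ✓; rule 4 ✓; rule 5 ✓.

Conj Verb Noun Adv Verb Adv Verb Verb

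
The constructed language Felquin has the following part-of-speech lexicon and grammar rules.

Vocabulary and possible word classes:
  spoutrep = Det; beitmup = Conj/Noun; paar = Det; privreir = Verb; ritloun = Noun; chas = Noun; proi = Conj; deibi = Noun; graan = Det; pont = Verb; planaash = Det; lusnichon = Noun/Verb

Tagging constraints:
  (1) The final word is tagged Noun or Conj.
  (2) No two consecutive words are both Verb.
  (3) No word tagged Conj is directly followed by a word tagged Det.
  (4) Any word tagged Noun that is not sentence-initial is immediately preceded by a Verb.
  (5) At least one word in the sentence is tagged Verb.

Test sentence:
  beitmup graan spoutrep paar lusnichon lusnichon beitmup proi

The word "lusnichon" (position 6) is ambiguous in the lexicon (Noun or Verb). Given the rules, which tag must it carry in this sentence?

Candidates per position — 1:beitmup {Conj,Noun}; 2:graan {Det}; 3:spoutrep {Det}; 4:paar {Det}; 5:lusnichon {Noun,Verb}; 6:lusnichon {Noun,Verb}; 7:beitmup {Conj,Noun}; 8:proi {Conj}.
Word 1 cannot be Conj — rule 3 would then fail for every completion. It is Noun.
Word 5 cannot be Noun — rule 4 would then fail for every completion. It is Verb.
Word 6 cannot be Verb — rule 2 would then fail for every completion. It is Noun.
Word 7 cannot be Noun — rule 4 would then fail for every completion. It is Conj.
So the tagging must be: Noun Det Det Det Verb Noun Conj Conj.
Checking: rule 1 ✓; rule 2 ✓; rule 3 ✓; rule 4 ✓; rule 5 ✓.

Noun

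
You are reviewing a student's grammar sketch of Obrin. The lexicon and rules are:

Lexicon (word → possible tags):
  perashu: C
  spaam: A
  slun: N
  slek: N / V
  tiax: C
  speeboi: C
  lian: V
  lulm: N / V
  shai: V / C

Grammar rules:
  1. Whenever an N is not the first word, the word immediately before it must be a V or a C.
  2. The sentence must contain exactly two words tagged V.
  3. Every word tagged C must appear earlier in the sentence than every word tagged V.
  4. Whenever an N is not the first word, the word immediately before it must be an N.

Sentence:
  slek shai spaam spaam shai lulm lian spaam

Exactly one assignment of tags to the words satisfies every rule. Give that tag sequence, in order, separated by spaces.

N C A A C V V A

Candidates per position — 1:slek {N,V}; 2:shai {V,C}; 3:spaam {A}; 4:spaam {A}; 5:shai {V,C}; 6:lulm {N,V}; 7:lian {V}; 8:spaam {A}.
At position 6, choosing N makes rule 4 impossible to satisfy; hence V.
At position 1, choosing V makes rule 2 impossible to satisfy; hence N.
At position 2, choosing V makes rule 2 impossible to satisfy; hence C.
At position 5, choosing V makes rule 2 impossible to satisfy; hence C.
So the tagging must be: N C A A C V V A.
Rule-by-rule: rule 1 ✓; rule 2 ✓; rule 3 ✓; rule 4 ✓.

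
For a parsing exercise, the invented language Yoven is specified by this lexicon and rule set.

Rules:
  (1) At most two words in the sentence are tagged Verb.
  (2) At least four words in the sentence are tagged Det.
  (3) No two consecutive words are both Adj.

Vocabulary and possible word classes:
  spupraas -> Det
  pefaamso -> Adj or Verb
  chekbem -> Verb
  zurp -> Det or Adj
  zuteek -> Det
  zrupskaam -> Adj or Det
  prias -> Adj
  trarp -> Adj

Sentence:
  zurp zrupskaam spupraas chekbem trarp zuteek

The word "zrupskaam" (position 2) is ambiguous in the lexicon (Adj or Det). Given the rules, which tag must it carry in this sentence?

Candidates per position — 1:zurp {Det,Adj}; 2:zrupskaam {Adj,Det}; 3:spupraas {Det}; 4:chekbem {Verb}; 5:trarp {Adj}; 6:zuteek {Det}.
Position 1: Adj is ruled out by rule 2; that leaves Det.
Position 2: Adj is ruled out by rule 2; that leaves Det.
That leaves exactly one tagging: Det Det Det Verb Adj Det.
Checking: rule 1 ok; rule 2 ok; rule 3 ok.

Det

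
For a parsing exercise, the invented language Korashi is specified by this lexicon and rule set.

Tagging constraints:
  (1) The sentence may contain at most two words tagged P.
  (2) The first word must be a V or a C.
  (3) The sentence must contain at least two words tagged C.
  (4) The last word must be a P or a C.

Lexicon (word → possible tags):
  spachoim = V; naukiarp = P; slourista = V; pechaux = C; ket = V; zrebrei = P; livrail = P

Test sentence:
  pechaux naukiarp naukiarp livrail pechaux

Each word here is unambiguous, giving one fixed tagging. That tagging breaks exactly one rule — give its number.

Fixed tagging: C P P P C.
Checking each rule: R1 fails, R2 ok, R3 ok, R4 ok.
Only rule 1 fails.

1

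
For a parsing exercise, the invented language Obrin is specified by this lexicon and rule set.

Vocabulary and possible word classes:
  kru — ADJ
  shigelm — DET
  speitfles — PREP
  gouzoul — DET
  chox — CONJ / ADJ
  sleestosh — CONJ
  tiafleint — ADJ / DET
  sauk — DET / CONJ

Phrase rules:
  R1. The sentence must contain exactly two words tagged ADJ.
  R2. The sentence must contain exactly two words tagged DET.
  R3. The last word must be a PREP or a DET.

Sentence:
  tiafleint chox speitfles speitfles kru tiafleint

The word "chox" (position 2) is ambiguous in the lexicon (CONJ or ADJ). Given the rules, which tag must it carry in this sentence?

Candidates per position — 1:tiafleint {ADJ,DET}; 2:chox {CONJ,ADJ}; 3:speitfles {PREP}; 4:speitfles {PREP}; 5:kru {ADJ}; 6:tiafleint {ADJ,DET}.
Position 1: ADJ is ruled out by rule 2; that leaves DET.
Position 6: ADJ is ruled out by rule 2; that leaves DET.
Position 2: CONJ is ruled out by rule 1; that leaves ADJ.
The only consistent sequence is: DET ADJ PREP PREP ADJ DET.
Verifying each rule — rule 1 satisfied; rule 2 satisfied; rule 3 satisfied.

ADJ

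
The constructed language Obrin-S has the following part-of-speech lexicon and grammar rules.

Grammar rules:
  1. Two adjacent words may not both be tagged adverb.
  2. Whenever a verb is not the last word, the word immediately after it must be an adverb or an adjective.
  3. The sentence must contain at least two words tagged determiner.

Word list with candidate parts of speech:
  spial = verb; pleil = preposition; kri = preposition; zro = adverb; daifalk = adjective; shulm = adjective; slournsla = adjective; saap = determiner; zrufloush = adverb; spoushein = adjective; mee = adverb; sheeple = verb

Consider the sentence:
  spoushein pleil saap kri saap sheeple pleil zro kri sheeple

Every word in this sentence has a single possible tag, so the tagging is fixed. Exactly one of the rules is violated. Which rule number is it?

Fixed tagging: adjective preposition determiner preposition determiner verb preposition adverb preposition verb.
Applying the rules: R1 holds, R2 violated, R3 holds.
Only rule 2 fails.

2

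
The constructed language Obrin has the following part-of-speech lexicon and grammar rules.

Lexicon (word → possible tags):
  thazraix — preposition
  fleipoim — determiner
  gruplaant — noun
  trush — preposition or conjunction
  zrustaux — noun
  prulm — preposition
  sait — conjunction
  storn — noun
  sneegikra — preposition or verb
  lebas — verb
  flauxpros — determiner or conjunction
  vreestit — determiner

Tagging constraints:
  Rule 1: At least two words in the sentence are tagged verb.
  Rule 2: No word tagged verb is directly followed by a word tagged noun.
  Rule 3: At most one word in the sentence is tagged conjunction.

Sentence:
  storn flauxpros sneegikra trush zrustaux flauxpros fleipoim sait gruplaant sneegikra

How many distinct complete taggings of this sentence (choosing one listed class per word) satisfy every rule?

1

Candidates per position — 1:storn {noun}; 2:flauxpros {determiner,conjunction}; 3:sneegikra {preposition,verb}; 4:trush {preposition,conjunction}; 5:zrustaux {noun}; 6:flauxpros {determiner,conjunction}; 7:fleipoim {determiner}; 8:sait {conjunction}; 9:gruplaant {noun}; 10:sneegikra {preposition,verb}.
There are 32 candidate sequences in total.
The sequences that satisfy every rule: noun determiner verb preposition noun determiner determiner conjunction noun verb.
Count = 1.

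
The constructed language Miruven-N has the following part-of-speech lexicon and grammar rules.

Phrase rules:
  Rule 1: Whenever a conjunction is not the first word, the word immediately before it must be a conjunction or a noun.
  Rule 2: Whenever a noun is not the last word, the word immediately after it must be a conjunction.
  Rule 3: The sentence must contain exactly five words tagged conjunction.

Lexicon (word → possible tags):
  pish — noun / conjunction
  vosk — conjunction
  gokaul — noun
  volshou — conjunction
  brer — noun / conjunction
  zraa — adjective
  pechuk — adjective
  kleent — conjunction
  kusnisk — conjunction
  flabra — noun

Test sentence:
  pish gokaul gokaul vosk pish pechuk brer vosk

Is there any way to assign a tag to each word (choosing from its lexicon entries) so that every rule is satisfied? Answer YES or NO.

Candidates per position — 1:pish {noun,conjunction}; 2:gokaul {noun}; 3:gokaul {noun}; 4:vosk {conjunction}; 5:pish {noun,conjunction}; 6:pechuk {adjective}; 7:brer {noun,conjunction}; 8:vosk {conjunction}.
Rule 2 cannot be satisfied by any choice of tags from the lexicon.
So there is no consistent tagging.

NO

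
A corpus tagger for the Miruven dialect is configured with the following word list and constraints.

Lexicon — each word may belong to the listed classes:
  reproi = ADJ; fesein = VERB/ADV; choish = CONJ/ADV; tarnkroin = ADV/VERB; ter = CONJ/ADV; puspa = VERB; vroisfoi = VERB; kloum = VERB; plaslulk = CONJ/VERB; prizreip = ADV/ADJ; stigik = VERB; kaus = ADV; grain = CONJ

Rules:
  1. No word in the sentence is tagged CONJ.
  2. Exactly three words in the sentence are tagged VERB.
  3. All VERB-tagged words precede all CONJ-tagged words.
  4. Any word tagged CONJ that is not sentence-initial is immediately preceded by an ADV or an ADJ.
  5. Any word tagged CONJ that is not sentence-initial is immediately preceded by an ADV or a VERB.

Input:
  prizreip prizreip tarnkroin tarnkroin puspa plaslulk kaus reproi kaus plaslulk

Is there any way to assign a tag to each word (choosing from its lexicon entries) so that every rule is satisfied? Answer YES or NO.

Candidates per position — 1:prizreip {ADV,ADJ}; 2:prizreip {ADV,ADJ}; 3:tarnkroin {ADV,VERB}; 4:tarnkroin {ADV,VERB}; 5:puspa {VERB}; 6:plaslulk {CONJ,VERB}; 7:kaus {ADV}; 8:reproi {ADJ}; 9:kaus {ADV}; 10:plaslulk {CONJ,VERB}.
One satisfying assignment: ADV ADJ ADV ADV VERB VERB ADV ADJ ADV VERB.
Check: rule 1 holds; rule 2 holds; rule 3 holds; rule 4 holds; rule 5 holds.

YES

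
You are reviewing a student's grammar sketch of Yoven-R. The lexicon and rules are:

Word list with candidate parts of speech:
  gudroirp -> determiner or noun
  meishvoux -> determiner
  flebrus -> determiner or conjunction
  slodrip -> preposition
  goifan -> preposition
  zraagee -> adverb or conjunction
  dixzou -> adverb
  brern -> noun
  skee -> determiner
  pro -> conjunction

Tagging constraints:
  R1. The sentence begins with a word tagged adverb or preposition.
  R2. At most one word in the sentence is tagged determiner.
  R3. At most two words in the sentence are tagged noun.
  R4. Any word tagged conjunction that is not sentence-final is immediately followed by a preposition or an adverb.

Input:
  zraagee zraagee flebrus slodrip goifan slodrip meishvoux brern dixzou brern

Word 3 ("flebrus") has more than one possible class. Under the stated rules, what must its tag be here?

conjunction

Candidates per position — 1:zraagee {adverb,conjunction}; 2:zraagee {adverb,conjunction}; 3:flebrus {determiner,conjunction}; 4:slodrip {preposition}; 5:goifan {preposition}; 6:slodrip {preposition}; 7:meishvoux {determiner}; 8:brern {noun}; 9:dixzou {adverb}; 10:brern {noun}.
Word 1 cannot be conjunction — rule 1 would then fail for every completion. It is adverb.
Word 2 cannot be conjunction — rule 4 would then fail for every completion. It is adverb.
Word 3 cannot be determiner — rule 2 would then fail for every completion. It is conjunction.
The unique satisfying tagging is: adverb adverb conjunction preposition preposition preposition determiner noun adverb noun.
Rule-by-rule: rule 1 ✓; rule 2 ✓; rule 3 ✓; rule 4 ✓.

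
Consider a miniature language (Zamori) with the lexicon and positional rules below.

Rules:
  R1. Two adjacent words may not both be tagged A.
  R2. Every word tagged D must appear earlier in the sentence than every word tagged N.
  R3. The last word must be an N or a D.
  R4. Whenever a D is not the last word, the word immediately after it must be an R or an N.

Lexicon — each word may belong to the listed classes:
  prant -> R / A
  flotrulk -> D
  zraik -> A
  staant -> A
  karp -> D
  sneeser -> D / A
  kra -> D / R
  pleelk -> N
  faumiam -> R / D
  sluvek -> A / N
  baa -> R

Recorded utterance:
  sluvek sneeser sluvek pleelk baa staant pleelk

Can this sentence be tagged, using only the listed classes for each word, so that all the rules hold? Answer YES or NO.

Candidates per position — 1:sluvek {A,N}; 2:sneeser {D,A}; 3:sluvek {A,N}; 4:pleelk {N}; 5:baa {R}; 6:staant {A}; 7:pleelk {N}.
One satisfying assignment: N A N N R A N.
Checking: rule 1 ok; rule 2 ok; rule 3 ok; rule 4 ok.

YES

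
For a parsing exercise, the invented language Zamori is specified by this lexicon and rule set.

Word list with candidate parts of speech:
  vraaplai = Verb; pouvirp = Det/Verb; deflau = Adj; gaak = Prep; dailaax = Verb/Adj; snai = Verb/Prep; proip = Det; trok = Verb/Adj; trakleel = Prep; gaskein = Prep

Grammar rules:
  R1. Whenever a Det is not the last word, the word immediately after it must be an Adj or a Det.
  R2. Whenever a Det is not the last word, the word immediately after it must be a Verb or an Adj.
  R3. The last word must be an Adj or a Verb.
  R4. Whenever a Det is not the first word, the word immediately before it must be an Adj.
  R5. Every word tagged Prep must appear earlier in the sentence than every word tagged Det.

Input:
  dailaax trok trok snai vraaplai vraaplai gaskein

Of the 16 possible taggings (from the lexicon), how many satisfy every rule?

Candidates per position — 1:dailaax {Verb,Adj}; 2:trok {Verb,Adj}; 3:trok {Verb,Adj}; 4:snai {Verb,Prep}; 5:vraaplai {Verb}; 6:vraaplai {Verb}; 7:gaskein {Prep}.
There are 16 candidate sequences in total.
Rule 3 cannot be satisfied by any choice of tags from the lexicon.
So there is no consistent tagging.
Count = 0.

0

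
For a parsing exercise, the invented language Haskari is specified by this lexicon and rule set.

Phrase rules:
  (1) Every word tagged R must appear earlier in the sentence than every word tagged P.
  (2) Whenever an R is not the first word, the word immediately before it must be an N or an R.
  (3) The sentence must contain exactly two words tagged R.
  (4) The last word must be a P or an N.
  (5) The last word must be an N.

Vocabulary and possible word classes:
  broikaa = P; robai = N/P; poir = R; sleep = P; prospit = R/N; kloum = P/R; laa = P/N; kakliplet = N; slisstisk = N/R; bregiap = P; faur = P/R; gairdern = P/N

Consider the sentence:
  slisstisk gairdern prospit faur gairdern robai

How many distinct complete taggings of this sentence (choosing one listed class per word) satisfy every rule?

6

Candidates per position — 1:slisstisk {N,R}; 2:gairdern {P,N}; 3:prospit {R,N}; 4:faur {P,R}; 5:gairdern {P,N}; 6:robai {N,P}.
There are 64 candidate sequences in total.
Checking each against the rules leaves 6 sequences.
Count = 6.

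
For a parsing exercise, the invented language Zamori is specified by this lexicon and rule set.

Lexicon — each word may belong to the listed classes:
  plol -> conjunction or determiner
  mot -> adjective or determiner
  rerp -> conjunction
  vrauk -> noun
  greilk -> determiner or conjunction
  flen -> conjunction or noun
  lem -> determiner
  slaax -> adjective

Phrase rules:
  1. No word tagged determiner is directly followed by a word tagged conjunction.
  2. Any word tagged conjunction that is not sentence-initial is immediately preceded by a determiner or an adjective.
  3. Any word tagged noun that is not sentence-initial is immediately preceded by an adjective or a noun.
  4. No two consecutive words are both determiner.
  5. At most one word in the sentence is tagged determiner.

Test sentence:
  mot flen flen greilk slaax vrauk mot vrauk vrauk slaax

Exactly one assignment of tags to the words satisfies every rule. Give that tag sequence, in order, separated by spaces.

adjective noun noun determiner adjective noun adjective noun noun adjective

Candidates per position — 1:mot {adjective,determiner}; 2:flen {conjunction,noun}; 3:flen {conjunction,noun}; 4:greilk {determiner,conjunction}; 5:slaax {adjective}; 6:vrauk {noun}; 7:mot {adjective,determiner}; 8:vrauk {noun}; 9:vrauk {noun}; 10:slaax {adjective}.
At position 3, choosing conjunction makes rule 2 impossible to satisfy; hence noun.
At position 4, choosing conjunction makes rule 2 impossible to satisfy; hence determiner.
At position 7, choosing determiner makes rule 3 impossible to satisfy; hence adjective.
At position 1, choosing determiner makes rule 3 impossible to satisfy; hence adjective.
At position 2, choosing conjunction makes rule 3 impossible to satisfy; hence noun.
So the tagging must be: adjective noun noun determiner adjective noun adjective noun noun adjective.
Rule-by-rule: rule 1 ok; rule 2 ok; rule 3 ok; rule 4 ok; rule 5 ok.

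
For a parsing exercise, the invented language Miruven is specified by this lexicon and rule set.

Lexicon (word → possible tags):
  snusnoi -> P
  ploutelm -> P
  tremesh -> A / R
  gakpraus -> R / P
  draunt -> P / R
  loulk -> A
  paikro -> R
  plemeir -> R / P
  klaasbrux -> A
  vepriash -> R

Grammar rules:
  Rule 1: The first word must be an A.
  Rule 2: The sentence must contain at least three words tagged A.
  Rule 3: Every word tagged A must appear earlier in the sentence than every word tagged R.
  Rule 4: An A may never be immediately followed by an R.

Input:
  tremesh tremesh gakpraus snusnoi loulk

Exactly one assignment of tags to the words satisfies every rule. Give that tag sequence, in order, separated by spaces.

A A P P A

Candidates per position — 1:tremesh {A,R}; 2:tremesh {A,R}; 3:gakpraus {R,P}; 4:snusnoi {P}; 5:loulk {A}.
Position 1: tagging it R would leave rule 1 unsatisfiable, so it must be A.
Position 2: tagging it R would leave rule 2 unsatisfiable, so it must be A.
Position 3: tagging it R would leave rule 3 unsatisfiable, so it must be P.
The only consistent sequence is: A A P P A.
Checking: rule 1 satisfied; rule 2 satisfied; rule 3 satisfied; rule 4 satisfied.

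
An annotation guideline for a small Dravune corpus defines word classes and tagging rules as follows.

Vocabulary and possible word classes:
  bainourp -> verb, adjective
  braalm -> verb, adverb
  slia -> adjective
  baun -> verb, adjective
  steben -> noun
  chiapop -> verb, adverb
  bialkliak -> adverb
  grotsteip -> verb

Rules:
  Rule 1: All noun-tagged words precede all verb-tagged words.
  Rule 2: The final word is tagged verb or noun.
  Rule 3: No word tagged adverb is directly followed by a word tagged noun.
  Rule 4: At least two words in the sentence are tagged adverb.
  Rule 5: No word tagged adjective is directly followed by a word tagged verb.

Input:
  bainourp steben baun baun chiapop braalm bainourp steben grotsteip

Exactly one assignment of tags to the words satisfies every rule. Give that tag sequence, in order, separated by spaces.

adjective noun adjective adjective adverb adverb adjective noun verb

Candidates per position — 1:bainourp {verb,adjective}; 2:steben {noun}; 3:baun {verb,adjective}; 4:baun {verb,adjective}; 5:chiapop {verb,adverb}; 6:braalm {verb,adverb}; 7:bainourp {verb,adjective}; 8:steben {noun}; 9:grotsteip {verb}.
Position 1: verb is ruled out by rule 1; that leaves adjective.
Position 3: verb is ruled out by rule 1; that leaves adjective.
Position 4: verb is ruled out by rule 1; that leaves adjective.
Position 5: verb is ruled out by rule 1; that leaves adverb.
Position 6: verb is ruled out by rule 1; that leaves adverb.
Position 7: verb is ruled out by rule 1; that leaves adjective.
That leaves exactly one tagging: adjective noun adjective adjective adverb adverb adjective noun verb.
Rule-by-rule: rule 1 holds; rule 2 holds; rule 3 holds; rule 4 holds; rule 5 holds.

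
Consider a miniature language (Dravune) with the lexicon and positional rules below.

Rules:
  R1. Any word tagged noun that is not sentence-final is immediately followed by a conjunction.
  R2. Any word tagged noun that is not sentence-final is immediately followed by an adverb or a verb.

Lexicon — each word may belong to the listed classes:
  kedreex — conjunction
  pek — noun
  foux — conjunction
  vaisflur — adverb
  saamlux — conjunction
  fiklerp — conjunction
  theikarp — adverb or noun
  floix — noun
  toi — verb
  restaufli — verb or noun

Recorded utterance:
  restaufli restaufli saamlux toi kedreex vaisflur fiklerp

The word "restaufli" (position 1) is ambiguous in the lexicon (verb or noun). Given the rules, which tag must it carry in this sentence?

verb

Candidates per position — 1:restaufli {verb,noun}; 2:restaufli {verb,noun}; 3:saamlux {conjunction}; 4:toi {verb}; 5:kedreex {conjunction}; 6:vaisflur {adverb}; 7:fiklerp {conjunction}.
Position 1: tagging it noun would leave rule 1 unsatisfiable, so it must be verb.
Position 2: tagging it noun would leave rule 2 unsatisfiable, so it must be verb.
The unique satisfying tagging is: verb verb conjunction verb conjunction adverb conjunction.
Rule-by-rule: rule 1 satisfied; rule 2 satisfied.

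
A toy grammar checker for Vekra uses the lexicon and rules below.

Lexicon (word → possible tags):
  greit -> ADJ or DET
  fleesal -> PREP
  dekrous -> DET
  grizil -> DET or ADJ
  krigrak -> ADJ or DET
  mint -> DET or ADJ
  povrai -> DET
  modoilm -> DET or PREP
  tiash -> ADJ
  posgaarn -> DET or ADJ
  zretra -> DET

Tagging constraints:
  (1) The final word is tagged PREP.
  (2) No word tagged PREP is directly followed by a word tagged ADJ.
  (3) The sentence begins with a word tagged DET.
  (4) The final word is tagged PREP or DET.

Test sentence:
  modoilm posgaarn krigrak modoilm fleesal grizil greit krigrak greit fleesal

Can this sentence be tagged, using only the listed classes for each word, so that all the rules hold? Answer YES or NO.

YES

Candidates per position — 1:modoilm {DET,PREP}; 2:posgaarn {DET,ADJ}; 3:krigrak {ADJ,DET}; 4:modoilm {DET,PREP}; 5:fleesal {PREP}; 6:grizil {DET,ADJ}; 7:greit {ADJ,DET}; 8:krigrak {ADJ,DET}; 9:greit {ADJ,DET}; 10:fleesal {PREP}.
One satisfying assignment: DET DET ADJ PREP PREP DET DET DET ADJ PREP.
Rule-by-rule: rule 1 satisfied; rule 2 satisfied; rule 3 satisfied; rule 4 satisfied.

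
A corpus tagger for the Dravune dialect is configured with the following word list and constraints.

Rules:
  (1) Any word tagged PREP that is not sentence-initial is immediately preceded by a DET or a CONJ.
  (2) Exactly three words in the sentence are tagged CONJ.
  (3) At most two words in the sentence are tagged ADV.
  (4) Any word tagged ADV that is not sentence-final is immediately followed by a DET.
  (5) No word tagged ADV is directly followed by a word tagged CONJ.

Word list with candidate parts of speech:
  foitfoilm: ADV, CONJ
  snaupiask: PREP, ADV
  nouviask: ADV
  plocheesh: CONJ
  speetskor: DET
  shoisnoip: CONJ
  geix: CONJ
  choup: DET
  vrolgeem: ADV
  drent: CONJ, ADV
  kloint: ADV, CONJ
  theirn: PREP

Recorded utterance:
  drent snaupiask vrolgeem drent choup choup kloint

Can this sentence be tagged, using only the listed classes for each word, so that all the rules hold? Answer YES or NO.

Candidates per position — 1:drent {CONJ,ADV}; 2:snaupiask {PREP,ADV}; 3:vrolgeem {ADV}; 4:drent {CONJ,ADV}; 5:choup {DET}; 6:choup {DET}; 7:kloint {ADV,CONJ}.
Rule 4 cannot be satisfied by any choice of tags from the lexicon.
So there is no consistent tagging.

NO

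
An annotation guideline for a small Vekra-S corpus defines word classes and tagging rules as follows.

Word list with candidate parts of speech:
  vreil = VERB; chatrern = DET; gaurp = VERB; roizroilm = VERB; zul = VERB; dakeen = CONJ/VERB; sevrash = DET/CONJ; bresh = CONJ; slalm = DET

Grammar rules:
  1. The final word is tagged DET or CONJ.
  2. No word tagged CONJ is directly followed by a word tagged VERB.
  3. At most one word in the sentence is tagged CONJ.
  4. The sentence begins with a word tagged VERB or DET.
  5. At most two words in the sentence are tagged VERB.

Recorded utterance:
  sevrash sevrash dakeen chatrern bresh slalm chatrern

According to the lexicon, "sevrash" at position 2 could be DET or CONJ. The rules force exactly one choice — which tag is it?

DET

Candidates per position — 1:sevrash {DET,CONJ}; 2:sevrash {DET,CONJ}; 3:dakeen {CONJ,VERB}; 4:chatrern {DET}; 5:bresh {CONJ}; 6:slalm {DET}; 7:chatrern {DET}.
If word 1 were CONJ, no tagging could satisfy rule 3; so word 1 is DET.
If word 2 were CONJ, no tagging could satisfy rule 3; so word 2 is DET.
If word 3 were CONJ, no tagging could satisfy rule 3; so word 3 is VERB.
The unique satisfying tagging is: DET DET VERB DET CONJ DET DET.
Rule-by-rule: rule 1 ok; rule 2 ok; rule 3 ok; rule 4 ok; rule 5 ok.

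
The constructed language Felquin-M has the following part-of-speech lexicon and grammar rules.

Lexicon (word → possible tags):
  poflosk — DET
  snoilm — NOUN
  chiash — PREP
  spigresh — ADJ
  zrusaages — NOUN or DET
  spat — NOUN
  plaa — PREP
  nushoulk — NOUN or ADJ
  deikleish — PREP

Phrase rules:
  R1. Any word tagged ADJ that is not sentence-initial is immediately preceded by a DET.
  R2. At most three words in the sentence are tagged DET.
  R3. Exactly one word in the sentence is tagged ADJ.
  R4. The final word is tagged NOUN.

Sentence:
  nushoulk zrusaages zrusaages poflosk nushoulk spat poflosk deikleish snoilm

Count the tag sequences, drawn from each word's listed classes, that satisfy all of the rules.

Candidates per position — 1:nushoulk {NOUN,ADJ}; 2:zrusaages {NOUN,DET}; 3:zrusaages {NOUN,DET}; 4:poflosk {DET}; 5:nushoulk {NOUN,ADJ}; 6:spat {NOUN}; 7:poflosk {DET}; 8:deikleish {PREP}; 9:snoilm {NOUN}.
There are 16 candidate sequences in total.
Checking each against the rules leaves 6 sequences.
Count = 6.

6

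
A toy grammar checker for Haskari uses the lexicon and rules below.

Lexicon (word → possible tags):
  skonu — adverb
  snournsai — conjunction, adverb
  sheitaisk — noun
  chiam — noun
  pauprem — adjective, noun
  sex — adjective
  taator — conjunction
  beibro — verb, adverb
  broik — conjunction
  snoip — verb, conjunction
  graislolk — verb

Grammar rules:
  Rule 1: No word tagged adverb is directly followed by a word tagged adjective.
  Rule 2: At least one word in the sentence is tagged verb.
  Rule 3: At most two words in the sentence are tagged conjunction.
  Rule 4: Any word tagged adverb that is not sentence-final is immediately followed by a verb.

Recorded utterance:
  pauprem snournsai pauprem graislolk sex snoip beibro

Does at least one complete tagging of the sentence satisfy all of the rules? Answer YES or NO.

Candidates per position — 1:pauprem {adjective,noun}; 2:snournsai {conjunction,adverb}; 3:pauprem {adjective,noun}; 4:graislolk {verb}; 5:sex {adjective}; 6:snoip {verb,conjunction}; 7:beibro {verb,adverb}.
One satisfying assignment: adjective conjunction noun verb adjective conjunction verb.
Verifying each rule — rule 1 ✓; rule 2 ✓; rule 3 ✓; rule 4 ✓.

YES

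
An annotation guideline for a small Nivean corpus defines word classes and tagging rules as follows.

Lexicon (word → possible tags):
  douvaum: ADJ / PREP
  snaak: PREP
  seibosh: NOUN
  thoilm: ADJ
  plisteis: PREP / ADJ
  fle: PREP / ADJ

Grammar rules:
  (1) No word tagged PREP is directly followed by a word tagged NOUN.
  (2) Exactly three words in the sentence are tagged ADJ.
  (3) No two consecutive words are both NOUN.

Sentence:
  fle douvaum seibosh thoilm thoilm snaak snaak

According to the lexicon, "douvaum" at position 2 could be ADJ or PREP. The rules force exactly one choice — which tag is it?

Candidates per position — 1:fle {PREP,ADJ}; 2:douvaum {ADJ,PREP}; 3:seibosh {NOUN}; 4:thoilm {ADJ}; 5:thoilm {ADJ}; 6:snaak {PREP}; 7:snaak {PREP}.
Word 2 cannot be PREP — rule 1 would then fail for every completion. It is ADJ.
Word 1 cannot be ADJ — rule 2 would then fail for every completion. It is PREP.
So the tagging must be: PREP ADJ NOUN ADJ ADJ PREP PREP.
Checking: rule 1 ✓; rule 2 ✓; rule 3 ✓.

ADJ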